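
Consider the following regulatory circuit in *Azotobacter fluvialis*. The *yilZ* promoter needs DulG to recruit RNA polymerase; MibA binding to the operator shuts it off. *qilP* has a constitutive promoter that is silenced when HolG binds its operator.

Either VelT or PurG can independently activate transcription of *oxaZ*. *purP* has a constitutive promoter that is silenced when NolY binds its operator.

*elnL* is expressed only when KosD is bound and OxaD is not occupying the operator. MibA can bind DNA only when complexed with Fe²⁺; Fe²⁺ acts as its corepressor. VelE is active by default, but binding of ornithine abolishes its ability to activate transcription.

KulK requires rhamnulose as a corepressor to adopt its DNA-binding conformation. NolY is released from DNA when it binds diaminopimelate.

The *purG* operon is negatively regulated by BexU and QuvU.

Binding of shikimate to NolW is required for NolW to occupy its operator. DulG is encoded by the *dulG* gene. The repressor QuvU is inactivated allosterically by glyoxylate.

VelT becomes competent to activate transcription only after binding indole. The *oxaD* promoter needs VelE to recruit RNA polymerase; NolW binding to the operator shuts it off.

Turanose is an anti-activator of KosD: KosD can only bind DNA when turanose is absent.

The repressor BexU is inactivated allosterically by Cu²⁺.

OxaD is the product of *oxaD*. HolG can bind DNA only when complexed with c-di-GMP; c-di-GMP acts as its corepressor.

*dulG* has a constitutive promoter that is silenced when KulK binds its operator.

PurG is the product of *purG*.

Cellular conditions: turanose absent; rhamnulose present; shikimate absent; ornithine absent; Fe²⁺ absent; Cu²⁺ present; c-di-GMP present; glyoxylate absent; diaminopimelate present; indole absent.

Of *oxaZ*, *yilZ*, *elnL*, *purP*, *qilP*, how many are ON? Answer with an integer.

1

Indole is absent, so VelT is inactive.
Cu²⁺ is present, so BexU is inactive.
Glyoxylate is absent, so QuvU is active.
With repressor QuvU bound, *purG* is not transcribed.
So PurG is not produced.
No activator is available at the *oxaZ* promoter, so *oxaZ* is not transcribed.
→ *oxaZ* is OFF.
Rhamnulose is present, so KulK is active.
With repressor KulK bound, *dulG* is not transcribed.
So DulG is not produced.
Fe²⁺ is absent, so MibA is inactive.
Required activator DulG is absent, so *yilZ* is not transcribed.
→ *yilZ* is OFF.
Ornithine is absent, so VelE is active.
Shikimate is absent, so NolW is inactive.
No repressor is bound and VelE is active, so *oxaD* is transcribed.
So OxaD is produced and active.
Turanose is absent, so KosD is active.
With repressor OxaD bound, *elnL* is not transcribed.
→ *elnL* is OFF.
Diaminopimelate is present, so NolY is inactive.
With no repressor bound, *purP* is transcribed.
→ *purP* is ON.
c-di-GMP is present, so HolG is active.
With repressor HolG bound, *qilP* is not transcribed.
→ *qilP* is OFF.
1 of the 5 genes is transcribed.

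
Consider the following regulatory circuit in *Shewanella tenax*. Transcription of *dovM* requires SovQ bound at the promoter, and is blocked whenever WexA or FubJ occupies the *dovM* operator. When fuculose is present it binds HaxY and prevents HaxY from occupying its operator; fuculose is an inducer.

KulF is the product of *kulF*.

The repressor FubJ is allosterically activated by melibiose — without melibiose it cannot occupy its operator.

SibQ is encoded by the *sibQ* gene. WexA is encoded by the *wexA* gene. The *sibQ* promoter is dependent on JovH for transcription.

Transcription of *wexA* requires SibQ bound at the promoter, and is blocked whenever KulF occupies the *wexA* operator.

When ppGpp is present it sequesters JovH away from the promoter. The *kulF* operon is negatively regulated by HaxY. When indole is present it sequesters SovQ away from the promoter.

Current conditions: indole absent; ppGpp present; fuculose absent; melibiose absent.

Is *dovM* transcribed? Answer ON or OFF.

ON

ppGpp is present, so JovH is inactive.
Required activator JovH is absent, so *sibQ* is not transcribed.
So SibQ is not produced.
Fuculose is absent, so HaxY is active.
With repressor HaxY bound, *kulF* is not transcribed.
So KulF is not produced.
Required activator SibQ is absent, so *wexA* is not transcribed.
So WexA is not produced.
Indole is absent, so SovQ is active.
Melibiose is absent, so FubJ is inactive.
No repressor is bound and SovQ is active, so *dovM* is transcribed.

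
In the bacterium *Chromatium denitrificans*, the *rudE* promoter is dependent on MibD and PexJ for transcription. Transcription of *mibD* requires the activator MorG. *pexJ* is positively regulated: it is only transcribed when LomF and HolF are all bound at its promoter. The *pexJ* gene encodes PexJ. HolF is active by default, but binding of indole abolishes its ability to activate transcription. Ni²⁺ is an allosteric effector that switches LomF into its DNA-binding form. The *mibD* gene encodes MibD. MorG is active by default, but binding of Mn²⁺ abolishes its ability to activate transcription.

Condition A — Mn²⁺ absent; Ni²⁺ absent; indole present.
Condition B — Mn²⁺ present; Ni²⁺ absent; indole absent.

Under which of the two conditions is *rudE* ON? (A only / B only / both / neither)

neither

Condition A:
Mn²⁺ is absent, so MorG is active.
No repressor is bound and MorG is active, so *mibD* is transcribed.
So MibD is produced and active.
Ni²⁺ is absent, so LomF is inactive.
Indole is present, so HolF is inactive.
Required activator LomF is absent, so *pexJ* is not transcribed.
So PexJ is not produced.
Required activator PexJ is absent, so *rudE* is not transcribed.
→ *rudE* is OFF in A.
Condition B:
Mn²⁺ is present, so MorG is inactive.
Required activator MorG is absent, so *mibD* is not transcribed.
So MibD is not produced.
Ni²⁺ is absent, so LomF is inactive.
Indole is absent, so HolF is active.
Required activator LomF is absent, so *pexJ* is not transcribed.
So PexJ is not produced.
Required activator MibD is absent, so *rudE* is not transcribed.
→ *rudE* is OFF in B.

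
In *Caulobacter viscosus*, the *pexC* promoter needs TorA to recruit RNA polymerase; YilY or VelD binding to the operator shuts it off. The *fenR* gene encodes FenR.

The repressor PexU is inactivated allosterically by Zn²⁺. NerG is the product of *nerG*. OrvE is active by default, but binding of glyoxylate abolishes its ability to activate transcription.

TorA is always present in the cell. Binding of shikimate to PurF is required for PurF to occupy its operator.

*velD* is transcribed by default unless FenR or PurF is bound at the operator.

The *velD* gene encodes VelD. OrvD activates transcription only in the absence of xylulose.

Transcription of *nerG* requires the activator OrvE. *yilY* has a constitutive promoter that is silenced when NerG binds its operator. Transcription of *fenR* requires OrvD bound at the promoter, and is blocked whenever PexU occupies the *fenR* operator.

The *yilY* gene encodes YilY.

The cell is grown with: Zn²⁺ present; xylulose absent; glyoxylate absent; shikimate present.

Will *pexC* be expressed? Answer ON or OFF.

Glyoxylate is absent, so OrvE is active.
No repressor is bound and OrvE is active, so *nerG* is transcribed.
So NerG is produced and active.
With repressor NerG bound, *yilY* is not transcribed.
So YilY is not produced.
TorA is produced constitutively and is active.
Zn²⁺ is present, so PexU is inactive.
Xylulose is absent, so OrvD is active.
No repressor is bound and OrvD is active, so *fenR* is transcribed.
So FenR is produced and active.
Shikimate is present, so PurF is active.
With repressor FenR bound, *velD* is not transcribed.
So VelD is not produced.
No repressor is bound and TorA is active, so *pexC* is transcribed.

ON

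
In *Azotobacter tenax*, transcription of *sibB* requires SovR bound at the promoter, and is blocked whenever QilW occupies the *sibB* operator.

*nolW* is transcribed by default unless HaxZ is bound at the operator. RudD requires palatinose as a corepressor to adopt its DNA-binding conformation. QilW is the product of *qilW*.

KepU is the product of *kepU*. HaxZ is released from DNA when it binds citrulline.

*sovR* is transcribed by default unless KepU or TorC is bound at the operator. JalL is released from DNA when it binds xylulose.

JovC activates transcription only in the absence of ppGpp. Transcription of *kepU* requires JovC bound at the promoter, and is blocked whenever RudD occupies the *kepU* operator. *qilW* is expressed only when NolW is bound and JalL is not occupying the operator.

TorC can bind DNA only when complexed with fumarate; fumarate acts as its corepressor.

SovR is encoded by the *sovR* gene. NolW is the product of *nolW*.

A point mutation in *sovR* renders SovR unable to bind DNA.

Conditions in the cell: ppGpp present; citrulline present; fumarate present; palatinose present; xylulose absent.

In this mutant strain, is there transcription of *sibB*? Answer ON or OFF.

OFF

SovR is non-functional in this strain, so it has no effect.
Citrulline is present, so HaxZ is inactive.
With no repressor bound, *nolW* is transcribed.
So NolW is produced and active.
Xylulose is absent, so JalL is active.
With repressor JalL bound, *qilW* is not transcribed.
So QilW is not produced.
Required activator SovR is absent, so *sibB* is not transcribed.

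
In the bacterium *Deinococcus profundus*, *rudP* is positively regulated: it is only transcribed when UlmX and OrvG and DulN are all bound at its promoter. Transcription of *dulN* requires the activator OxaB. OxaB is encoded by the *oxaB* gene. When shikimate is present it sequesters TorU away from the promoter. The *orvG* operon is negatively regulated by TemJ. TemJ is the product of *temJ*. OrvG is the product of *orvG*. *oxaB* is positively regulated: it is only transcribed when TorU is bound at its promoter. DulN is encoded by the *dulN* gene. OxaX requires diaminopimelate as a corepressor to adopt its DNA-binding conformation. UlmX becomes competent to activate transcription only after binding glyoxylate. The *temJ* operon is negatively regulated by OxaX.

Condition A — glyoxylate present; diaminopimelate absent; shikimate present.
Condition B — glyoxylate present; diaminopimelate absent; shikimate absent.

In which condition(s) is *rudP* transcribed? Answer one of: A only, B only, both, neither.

neither

Condition A:
Glyoxylate is present, so UlmX is active.
Diaminopimelate is absent, so OxaX is inactive.
With no repressor bound, *temJ* is transcribed.
So TemJ is produced and active.
With repressor TemJ bound, *orvG* is not transcribed.
So OrvG is not produced.
Shikimate is present, so TorU is inactive.
Required activator TorU is absent, so *oxaB* is not transcribed.
So OxaB is not produced.
Required activator OxaB is absent, so *dulN* is not transcribed.
So DulN is not produced.
Required activator OrvG is absent, so *rudP* is not transcribed.
→ *rudP* is OFF in A.
Condition B:
Glyoxylate is present, so UlmX is active.
Diaminopimelate is absent, so OxaX is inactive.
With no repressor bound, *temJ* is transcribed.
So TemJ is produced and active.
With repressor TemJ bound, *orvG* is not transcribed.
So OrvG is not produced.
Shikimate is absent, so TorU is active.
No repressor is bound and TorU is active, so *oxaB* is transcribed.
So OxaB is produced and active.
No repressor is bound and OxaB is active, so *dulN* is transcribed.
So DulN is produced and active.
Required activator OrvG is absent, so *rudP* is not transcribed.
→ *rudP* is OFF in B.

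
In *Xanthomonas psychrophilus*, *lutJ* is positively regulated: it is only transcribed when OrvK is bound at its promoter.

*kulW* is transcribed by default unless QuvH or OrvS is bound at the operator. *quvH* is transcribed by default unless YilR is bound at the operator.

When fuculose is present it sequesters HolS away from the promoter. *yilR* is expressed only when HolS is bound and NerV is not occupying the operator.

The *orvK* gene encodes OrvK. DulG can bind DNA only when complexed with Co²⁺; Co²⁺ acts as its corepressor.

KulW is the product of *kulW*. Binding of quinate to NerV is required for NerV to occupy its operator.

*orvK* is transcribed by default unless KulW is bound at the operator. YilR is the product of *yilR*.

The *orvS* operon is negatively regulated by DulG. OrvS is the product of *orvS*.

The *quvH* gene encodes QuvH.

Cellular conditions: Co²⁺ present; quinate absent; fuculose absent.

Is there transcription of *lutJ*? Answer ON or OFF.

Fuculose is absent, so HolS is active.
Quinate is absent, so NerV is inactive.
No repressor is bound and HolS is active, so *yilR* is transcribed.
So YilR is produced and active.
With repressor YilR bound, *quvH* is not transcribed.
So QuvH is not produced.
Co²⁺ is present, so DulG is active.
With repressor DulG bound, *orvS* is not transcribed.
So OrvS is not produced.
With no repressor bound, *kulW* is transcribed.
So KulW is produced and active.
With repressor KulW bound, *orvK* is not transcribed.
So OrvK is not produced.
Required activator OrvK is absent, so *lutJ* is not transcribed.

OFF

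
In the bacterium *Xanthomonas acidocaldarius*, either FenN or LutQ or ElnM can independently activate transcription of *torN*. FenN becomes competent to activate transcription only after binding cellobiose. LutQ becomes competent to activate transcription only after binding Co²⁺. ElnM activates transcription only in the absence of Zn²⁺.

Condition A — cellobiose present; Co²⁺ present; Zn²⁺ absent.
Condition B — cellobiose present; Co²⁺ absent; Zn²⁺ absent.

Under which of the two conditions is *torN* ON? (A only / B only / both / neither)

both

Condition A:
Cellobiose is present, so FenN is active.
Co²⁺ is present, so LutQ is active.
Zn²⁺ is absent, so ElnM is active.
Activator FenN is present, so *torN* is transcribed.
→ *torN* is ON in A.
Condition B:
Cellobiose is present, so FenN is active.
Co²⁺ is absent, so LutQ is inactive.
Zn²⁺ is absent, so ElnM is active.
Activator FenN is present, so *torN* is transcribed.
→ *torN* is ON in B.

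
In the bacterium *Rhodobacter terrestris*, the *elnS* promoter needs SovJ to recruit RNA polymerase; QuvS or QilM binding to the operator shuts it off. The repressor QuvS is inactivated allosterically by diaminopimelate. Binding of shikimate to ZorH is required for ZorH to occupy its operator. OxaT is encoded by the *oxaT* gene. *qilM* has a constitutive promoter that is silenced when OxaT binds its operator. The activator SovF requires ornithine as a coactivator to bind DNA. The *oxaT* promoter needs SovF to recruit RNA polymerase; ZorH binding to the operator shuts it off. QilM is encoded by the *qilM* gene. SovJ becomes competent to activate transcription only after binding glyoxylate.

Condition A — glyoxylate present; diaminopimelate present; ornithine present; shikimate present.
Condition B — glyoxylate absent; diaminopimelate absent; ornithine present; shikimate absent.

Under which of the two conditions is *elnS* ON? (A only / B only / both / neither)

Condition A:
Glyoxylate is present, so SovJ is active.
Diaminopimelate is present, so QuvS is inactive.
Ornithine is present, so SovF is active.
Shikimate is present, so ZorH is active.
With repressor ZorH bound, *oxaT* is not transcribed.
So OxaT is not produced.
With no repressor bound, *qilM* is transcribed.
So QilM is produced and active.
With repressor QilM bound, *elnS* is not transcribed.
→ *elnS* is OFF in A.
Condition B:
Glyoxylate is absent, so SovJ is inactive.
Diaminopimelate is absent, so QuvS is active.
Ornithine is present, so SovF is active.
Shikimate is absent, so ZorH is inactive.
No repressor is bound and SovF is active, so *oxaT* is transcribed.
So OxaT is produced and active.
With repressor OxaT bound, *qilM* is not transcribed.
So QilM is not produced.
With repressor QuvS bound, *elnS* is not transcribed.
→ *elnS* is OFF in B.

neither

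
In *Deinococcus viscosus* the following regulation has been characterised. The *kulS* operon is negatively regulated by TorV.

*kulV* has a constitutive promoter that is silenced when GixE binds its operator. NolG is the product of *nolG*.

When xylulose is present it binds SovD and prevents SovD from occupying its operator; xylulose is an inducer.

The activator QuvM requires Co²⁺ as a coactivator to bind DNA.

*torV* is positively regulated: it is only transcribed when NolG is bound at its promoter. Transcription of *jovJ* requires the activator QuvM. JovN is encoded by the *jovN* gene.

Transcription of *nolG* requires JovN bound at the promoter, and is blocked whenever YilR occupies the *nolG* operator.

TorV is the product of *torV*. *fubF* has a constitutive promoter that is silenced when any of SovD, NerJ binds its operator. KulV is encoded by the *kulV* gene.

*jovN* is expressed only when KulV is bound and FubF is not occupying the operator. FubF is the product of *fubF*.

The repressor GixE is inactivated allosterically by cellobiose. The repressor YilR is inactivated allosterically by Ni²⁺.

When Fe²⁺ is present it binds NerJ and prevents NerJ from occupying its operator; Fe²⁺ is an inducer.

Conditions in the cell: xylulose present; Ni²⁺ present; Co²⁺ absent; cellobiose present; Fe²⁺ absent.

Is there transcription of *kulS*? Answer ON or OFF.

OFF

Cellobiose is present, so GixE is inactive.
With no repressor bound, *kulV* is transcribed.
So KulV is produced and active.
Xylulose is present, so SovD is inactive.
Fe²⁺ is absent, so NerJ is active.
With repressor NerJ bound, *fubF* is not transcribed.
So FubF is not produced.
No repressor is bound and KulV is active, so *jovN* is transcribed.
So JovN is produced and active.
Ni²⁺ is present, so YilR is inactive.
No repressor is bound and JovN is active, so *nolG* is transcribed.
So NolG is produced and active.
No repressor is bound and NolG is active, so *torV* is transcribed.
So TorV is produced and active.
With repressor TorV bound, *kulS* is not transcribed.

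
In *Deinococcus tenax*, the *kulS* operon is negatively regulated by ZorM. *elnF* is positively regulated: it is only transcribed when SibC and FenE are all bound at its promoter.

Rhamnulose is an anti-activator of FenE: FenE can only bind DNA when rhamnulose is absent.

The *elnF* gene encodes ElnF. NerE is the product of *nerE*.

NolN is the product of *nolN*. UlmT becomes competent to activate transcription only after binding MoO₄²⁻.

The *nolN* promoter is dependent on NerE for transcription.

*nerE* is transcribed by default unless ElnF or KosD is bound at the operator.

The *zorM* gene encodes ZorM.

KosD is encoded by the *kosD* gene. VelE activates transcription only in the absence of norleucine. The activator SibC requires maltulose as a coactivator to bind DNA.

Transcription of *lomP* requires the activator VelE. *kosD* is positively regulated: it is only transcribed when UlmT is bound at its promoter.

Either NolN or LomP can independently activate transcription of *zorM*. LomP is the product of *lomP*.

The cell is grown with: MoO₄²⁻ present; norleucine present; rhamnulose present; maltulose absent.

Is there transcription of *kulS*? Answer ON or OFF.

ON

Maltulose is absent, so SibC is inactive.
Rhamnulose is present, so FenE is inactive.
Required activator SibC is absent, so *elnF* is not transcribed.
So ElnF is not produced.
MoO₄²⁻ is present, so UlmT is active.
No repressor is bound and UlmT is active, so *kosD* is transcribed.
So KosD is produced and active.
With repressor KosD bound, *nerE* is not transcribed.
So NerE is not produced.
Required activator NerE is absent, so *nolN* is not transcribed.
So NolN is not produced.
Norleucine is present, so VelE is inactive.
Required activator VelE is absent, so *lomP* is not transcribed.
So LomP is not produced.
No activator is available at the *zorM* promoter, so *zorM* is not transcribed.
So ZorM is not produced.
With no repressor bound, *kulS* is transcribed.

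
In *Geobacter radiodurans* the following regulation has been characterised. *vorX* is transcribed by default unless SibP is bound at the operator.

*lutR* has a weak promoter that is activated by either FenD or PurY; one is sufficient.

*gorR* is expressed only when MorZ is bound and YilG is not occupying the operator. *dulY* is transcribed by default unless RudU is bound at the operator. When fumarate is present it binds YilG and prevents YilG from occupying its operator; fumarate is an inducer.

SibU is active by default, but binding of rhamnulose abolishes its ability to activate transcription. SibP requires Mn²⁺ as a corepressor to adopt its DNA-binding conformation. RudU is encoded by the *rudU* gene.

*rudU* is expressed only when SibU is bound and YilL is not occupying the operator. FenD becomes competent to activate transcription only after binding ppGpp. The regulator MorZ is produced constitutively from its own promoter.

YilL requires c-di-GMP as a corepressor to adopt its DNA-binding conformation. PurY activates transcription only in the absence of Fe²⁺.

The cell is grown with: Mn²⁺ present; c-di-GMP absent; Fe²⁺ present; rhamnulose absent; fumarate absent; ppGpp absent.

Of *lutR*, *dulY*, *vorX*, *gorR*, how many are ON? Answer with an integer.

0

ppGpp is absent, so FenD is inactive.
Fe²⁺ is present, so PurY is inactive.
No activator is available at the *lutR* promoter, so *lutR* is not transcribed.
→ *lutR* is OFF.
Rhamnulose is absent, so SibU is active.
c-di-GMP is absent, so YilL is inactive.
No repressor is bound and SibU is active, so *rudU* is transcribed.
So RudU is produced and active.
With repressor RudU bound, *dulY* is not transcribed.
→ *dulY* is OFF.
Mn²⁺ is present, so SibP is active.
With repressor SibP bound, *vorX* is not transcribed.
→ *vorX* is OFF.
MorZ is produced constitutively and is active.
Fumarate is absent, so YilG is active.
With repressor YilG bound, *gorR* is not transcribed.
→ *gorR* is OFF.
0 of the 4 genes are transcribed.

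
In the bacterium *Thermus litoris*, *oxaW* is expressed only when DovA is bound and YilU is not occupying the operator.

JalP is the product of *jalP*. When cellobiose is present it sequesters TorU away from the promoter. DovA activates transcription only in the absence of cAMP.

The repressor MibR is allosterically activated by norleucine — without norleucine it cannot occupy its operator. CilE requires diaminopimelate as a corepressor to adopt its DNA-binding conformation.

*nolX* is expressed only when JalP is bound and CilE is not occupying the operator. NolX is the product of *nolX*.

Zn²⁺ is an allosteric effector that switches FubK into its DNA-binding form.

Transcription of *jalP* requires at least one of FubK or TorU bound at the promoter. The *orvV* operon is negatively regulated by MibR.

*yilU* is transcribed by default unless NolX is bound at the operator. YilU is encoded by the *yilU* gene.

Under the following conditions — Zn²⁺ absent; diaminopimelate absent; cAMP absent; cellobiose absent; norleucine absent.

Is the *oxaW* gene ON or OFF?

ON

Zn²⁺ is absent, so FubK is inactive.
Cellobiose is absent, so TorU is active.
Activator TorU is present, so *jalP* is transcribed.
So JalP is produced and active.
Diaminopimelate is absent, so CilE is inactive.
No repressor is bound and JalP is active, so *nolX* is transcribed.
So NolX is produced and active.
With repressor NolX bound, *yilU* is not transcribed.
So YilU is not produced.
cAMP is absent, so DovA is active.
No repressor is bound and DovA is active, so *oxaW* is transcribed.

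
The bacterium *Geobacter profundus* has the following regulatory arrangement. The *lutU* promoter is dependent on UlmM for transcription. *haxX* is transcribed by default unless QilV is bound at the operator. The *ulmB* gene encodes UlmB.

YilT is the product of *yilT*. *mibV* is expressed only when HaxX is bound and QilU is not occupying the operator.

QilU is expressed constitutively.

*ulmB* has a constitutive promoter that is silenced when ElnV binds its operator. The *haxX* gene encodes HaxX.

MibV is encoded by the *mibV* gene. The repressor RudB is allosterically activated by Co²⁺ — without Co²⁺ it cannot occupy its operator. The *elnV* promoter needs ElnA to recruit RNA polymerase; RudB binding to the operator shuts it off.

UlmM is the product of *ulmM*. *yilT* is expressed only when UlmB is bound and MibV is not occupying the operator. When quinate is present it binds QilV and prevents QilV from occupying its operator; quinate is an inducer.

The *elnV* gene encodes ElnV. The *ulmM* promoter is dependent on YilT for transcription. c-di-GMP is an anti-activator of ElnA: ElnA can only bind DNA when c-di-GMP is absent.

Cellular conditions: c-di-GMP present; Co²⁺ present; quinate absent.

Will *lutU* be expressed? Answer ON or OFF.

ON

Co²⁺ is present, so RudB is active.
c-di-GMP is present, so ElnA is inactive.
With repressor RudB bound, *elnV* is not transcribed.
So ElnV is not produced.
With no repressor bound, *ulmB* is transcribed.
So UlmB is produced and active.
Quinate is absent, so QilV is active.
With repressor QilV bound, *haxX* is not transcribed.
So HaxX is not produced.
QilU is produced constitutively and is active.
With repressor QilU bound, *mibV* is not transcribed.
So MibV is not produced.
No repressor is bound and UlmB is active, so *yilT* is transcribed.
So YilT is produced and active.
No repressor is bound and YilT is active, so *ulmM* is transcribed.
So UlmM is produced and active.
No repressor is bound and UlmM is active, so *lutU* is transcribed.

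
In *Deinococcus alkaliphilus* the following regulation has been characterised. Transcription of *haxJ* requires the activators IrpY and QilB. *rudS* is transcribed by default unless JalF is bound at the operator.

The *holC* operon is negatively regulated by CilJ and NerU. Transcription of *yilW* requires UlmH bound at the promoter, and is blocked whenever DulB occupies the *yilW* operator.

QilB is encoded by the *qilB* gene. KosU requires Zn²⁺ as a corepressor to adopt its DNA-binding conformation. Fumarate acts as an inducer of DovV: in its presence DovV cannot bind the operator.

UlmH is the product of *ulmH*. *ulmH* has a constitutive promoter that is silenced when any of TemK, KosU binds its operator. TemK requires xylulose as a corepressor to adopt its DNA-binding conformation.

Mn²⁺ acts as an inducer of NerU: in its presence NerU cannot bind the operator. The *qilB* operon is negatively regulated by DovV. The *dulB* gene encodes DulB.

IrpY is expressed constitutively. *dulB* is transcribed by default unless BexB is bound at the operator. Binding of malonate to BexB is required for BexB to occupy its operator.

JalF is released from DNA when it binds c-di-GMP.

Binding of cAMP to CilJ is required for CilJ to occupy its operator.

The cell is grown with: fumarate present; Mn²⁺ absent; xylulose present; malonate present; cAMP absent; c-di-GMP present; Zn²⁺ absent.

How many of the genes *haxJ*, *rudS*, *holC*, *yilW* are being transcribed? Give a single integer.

2

IrpY is produced constitutively and is active.
Fumarate is present, so DovV is inactive.
With no repressor bound, *qilB* is transcribed.
So QilB is produced and active.
No repressor is bound and IrpY and QilB are active, so *haxJ* is transcribed.
→ *haxJ* is ON.
c-di-GMP is present, so JalF is inactive.
With no repressor bound, *rudS* is transcribed.
→ *rudS* is ON.
cAMP is absent, so CilJ is inactive.
Mn²⁺ is absent, so NerU is active.
With repressor NerU bound, *holC* is not transcribed.
→ *holC* is OFF.
Xylulose is present, so TemK is active.
Zn²⁺ is absent, so KosU is inactive.
With repressor TemK bound, *ulmH* is not transcribed.
So UlmH is not produced.
Malonate is present, so BexB is active.
With repressor BexB bound, *dulB* is not transcribed.
So DulB is not produced.
Required activator UlmH is absent, so *yilW* is not transcribed.
→ *yilW* is OFF.
2 of the 4 genes are transcribed.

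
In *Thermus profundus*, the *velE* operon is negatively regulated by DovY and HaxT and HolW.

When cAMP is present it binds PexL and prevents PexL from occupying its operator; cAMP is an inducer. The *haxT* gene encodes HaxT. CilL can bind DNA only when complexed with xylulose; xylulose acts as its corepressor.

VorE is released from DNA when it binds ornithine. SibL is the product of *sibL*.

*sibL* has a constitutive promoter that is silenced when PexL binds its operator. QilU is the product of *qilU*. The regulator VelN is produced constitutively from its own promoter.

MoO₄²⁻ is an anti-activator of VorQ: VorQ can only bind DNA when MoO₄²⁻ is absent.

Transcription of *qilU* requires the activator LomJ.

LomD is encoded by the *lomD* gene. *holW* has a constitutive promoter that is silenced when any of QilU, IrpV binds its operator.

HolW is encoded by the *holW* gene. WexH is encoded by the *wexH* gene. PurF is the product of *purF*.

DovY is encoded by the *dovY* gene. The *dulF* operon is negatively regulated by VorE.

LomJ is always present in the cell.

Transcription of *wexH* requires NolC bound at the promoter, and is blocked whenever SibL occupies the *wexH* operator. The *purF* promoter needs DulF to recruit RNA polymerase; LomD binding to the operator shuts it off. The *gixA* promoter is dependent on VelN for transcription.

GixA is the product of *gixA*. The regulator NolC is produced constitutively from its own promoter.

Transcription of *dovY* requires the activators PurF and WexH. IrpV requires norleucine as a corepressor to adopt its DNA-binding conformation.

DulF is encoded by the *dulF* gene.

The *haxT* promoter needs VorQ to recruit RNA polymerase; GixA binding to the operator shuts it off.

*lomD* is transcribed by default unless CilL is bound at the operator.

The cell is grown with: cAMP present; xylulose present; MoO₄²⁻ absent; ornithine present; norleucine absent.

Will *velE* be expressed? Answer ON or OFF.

Xylulose is present, so CilL is active.
With repressor CilL bound, *lomD* is not transcribed.
So LomD is not produced.
Ornithine is present, so VorE is inactive.
With no repressor bound, *dulF* is transcribed.
So DulF is produced and active.
No repressor is bound and DulF is active, so *purF* is transcribed.
So PurF is produced and active.
cAMP is present, so PexL is inactive.
With no repressor bound, *sibL* is transcribed.
So SibL is produced and active.
NolC is produced constitutively and is active.
With repressor SibL bound, *wexH* is not transcribed.
So WexH is not produced.
Required activator WexH is absent, so *dovY* is not transcribed.
So DovY is not produced.
MoO₄²⁻ is absent, so VorQ is active.
VelN is produced constitutively and is active.
No repressor is bound and VelN is active, so *gixA* is transcribed.
So GixA is produced and active.
With repressor GixA bound, *haxT* is not transcribed.
So HaxT is not produced.
LomJ is produced constitutively and is active.
No repressor is bound and LomJ is active, so *qilU* is transcribed.
So QilU is produced and active.
Norleucine is absent, so IrpV is inactive.
With repressor QilU bound, *holW* is not transcribed.
So HolW is not produced.
With no repressor bound, *velE* is transcribed.

ON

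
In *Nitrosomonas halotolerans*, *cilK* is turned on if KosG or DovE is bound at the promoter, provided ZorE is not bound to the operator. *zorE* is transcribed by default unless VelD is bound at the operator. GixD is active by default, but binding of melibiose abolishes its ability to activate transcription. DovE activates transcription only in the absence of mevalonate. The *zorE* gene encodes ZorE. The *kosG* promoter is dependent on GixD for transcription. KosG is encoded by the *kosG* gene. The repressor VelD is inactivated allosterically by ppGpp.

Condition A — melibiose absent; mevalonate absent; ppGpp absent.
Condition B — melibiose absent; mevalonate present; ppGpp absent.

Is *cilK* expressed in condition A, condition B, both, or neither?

both

Condition A:
Melibiose is absent, so GixD is active.
No repressor is bound and GixD is active, so *kosG* is transcribed.
So KosG is produced and active.
Mevalonate is absent, so DovE is active.
ppGpp is absent, so VelD is active.
With repressor VelD bound, *zorE* is not transcribed.
So ZorE is not produced.
Activator KosG is present, so *cilK* is transcribed.
→ *cilK* is ON in A.
Condition B:
Melibiose is absent, so GixD is active.
No repressor is bound and GixD is active, so *kosG* is transcribed.
So KosG is produced and active.
Mevalonate is present, so DovE is inactive.
ppGpp is absent, so VelD is active.
With repressor VelD bound, *zorE* is not transcribed.
So ZorE is not produced.
Activator KosG is present, so *cilK* is transcribed.
→ *cilK* is ON in B.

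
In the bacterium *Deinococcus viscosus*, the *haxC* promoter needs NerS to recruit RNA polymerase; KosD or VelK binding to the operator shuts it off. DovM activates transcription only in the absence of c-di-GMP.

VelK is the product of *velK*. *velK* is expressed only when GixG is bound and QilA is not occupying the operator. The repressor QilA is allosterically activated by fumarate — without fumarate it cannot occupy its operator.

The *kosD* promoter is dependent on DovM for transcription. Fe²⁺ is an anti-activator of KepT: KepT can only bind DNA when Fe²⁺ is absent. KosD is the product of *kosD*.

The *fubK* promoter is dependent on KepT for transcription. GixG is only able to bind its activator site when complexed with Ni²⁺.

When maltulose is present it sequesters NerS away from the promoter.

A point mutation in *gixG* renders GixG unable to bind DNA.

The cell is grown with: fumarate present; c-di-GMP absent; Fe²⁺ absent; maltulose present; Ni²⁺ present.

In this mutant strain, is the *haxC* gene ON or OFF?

c-di-GMP is absent, so DovM is active.
No repressor is bound and DovM is active, so *kosD* is transcribed.
So KosD is produced and active.
GixG is non-functional in this strain, so it has no effect.
Fumarate is present, so QilA is active.
With repressor QilA bound, *velK* is not transcribed.
So VelK is not produced.
Maltulose is present, so NerS is inactive.
With repressor KosD bound, *haxC* is not transcribed.

OFF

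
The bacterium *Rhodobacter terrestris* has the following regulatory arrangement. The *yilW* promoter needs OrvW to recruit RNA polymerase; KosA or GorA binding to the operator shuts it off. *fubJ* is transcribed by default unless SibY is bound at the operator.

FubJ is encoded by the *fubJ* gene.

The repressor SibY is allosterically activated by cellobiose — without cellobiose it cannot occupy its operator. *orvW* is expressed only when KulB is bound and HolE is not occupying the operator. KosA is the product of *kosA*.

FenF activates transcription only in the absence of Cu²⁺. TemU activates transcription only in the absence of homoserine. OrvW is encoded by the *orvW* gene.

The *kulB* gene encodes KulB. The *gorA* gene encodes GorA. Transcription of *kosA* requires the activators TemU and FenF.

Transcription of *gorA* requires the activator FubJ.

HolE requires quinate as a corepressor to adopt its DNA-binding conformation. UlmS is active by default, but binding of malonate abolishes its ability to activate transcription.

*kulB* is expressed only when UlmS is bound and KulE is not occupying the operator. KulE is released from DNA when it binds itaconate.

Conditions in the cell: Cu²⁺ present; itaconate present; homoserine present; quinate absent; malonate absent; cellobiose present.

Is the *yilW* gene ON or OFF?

Homoserine is present, so TemU is inactive.
Cu²⁺ is present, so FenF is inactive.
Required activator TemU is absent, so *kosA* is not transcribed.
So KosA is not produced.
Cellobiose is present, so SibY is active.
With repressor SibY bound, *fubJ* is not transcribed.
So FubJ is not produced.
Required activator FubJ is absent, so *gorA* is not transcribed.
So GorA is not produced.
Quinate is absent, so HolE is inactive.
Malonate is absent, so UlmS is active.
Itaconate is present, so KulE is inactive.
No repressor is bound and UlmS is active, so *kulB* is transcribed.
So KulB is produced and active.
No repressor is bound and KulB is active, so *orvW* is transcribed.
So OrvW is produced and active.
No repressor is bound and OrvW is active, so *yilW* is transcribed.

ON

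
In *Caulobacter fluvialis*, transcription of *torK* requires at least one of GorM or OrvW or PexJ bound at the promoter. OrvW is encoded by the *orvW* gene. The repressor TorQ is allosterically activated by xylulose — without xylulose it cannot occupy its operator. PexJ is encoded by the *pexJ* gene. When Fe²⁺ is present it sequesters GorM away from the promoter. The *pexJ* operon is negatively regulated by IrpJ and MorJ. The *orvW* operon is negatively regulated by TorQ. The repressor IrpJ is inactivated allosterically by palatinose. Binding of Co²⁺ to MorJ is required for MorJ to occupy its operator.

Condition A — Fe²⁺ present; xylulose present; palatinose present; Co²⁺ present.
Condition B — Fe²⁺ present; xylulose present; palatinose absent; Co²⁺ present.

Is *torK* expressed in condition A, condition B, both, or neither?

Condition A:
Fe²⁺ is present, so GorM is inactive.
Xylulose is present, so TorQ is active.
With repressor TorQ bound, *orvW* is not transcribed.
So OrvW is not produced.
Palatinose is present, so IrpJ is inactive.
Co²⁺ is present, so MorJ is active.
With repressor MorJ bound, *pexJ* is not transcribed.
So PexJ is not produced.
No activator is available at the *torK* promoter, so *torK* is not transcribed.
→ *torK* is OFF in A.
Condition B:
Fe²⁺ is present, so GorM is inactive.
Xylulose is present, so TorQ is active.
With repressor TorQ bound, *orvW* is not transcribed.
So OrvW is not produced.
Palatinose is absent, so IrpJ is active.
Co²⁺ is present, so MorJ is active.
With repressor IrpJ bound, *pexJ* is not transcribed.
So PexJ is not produced.
No activator is available at the *torK* promoter, so *torK* is not transcribed.
→ *torK* is OFF in B.

neither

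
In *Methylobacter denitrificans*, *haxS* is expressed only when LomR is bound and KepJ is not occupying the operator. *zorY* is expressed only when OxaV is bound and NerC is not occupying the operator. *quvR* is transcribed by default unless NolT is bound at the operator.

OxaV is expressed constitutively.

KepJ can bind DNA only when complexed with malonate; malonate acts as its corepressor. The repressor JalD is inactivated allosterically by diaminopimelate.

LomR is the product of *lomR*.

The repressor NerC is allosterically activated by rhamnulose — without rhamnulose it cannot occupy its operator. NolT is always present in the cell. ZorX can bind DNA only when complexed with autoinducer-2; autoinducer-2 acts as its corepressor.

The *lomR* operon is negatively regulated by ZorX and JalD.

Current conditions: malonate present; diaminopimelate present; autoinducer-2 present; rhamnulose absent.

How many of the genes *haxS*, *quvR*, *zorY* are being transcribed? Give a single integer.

1

Malonate is present, so KepJ is active.
Autoinducer-2 is present, so ZorX is active.
Diaminopimelate is present, so JalD is inactive.
With repressor ZorX bound, *lomR* is not transcribed.
So LomR is not produced.
With repressor KepJ bound, *haxS* is not transcribed.
→ *haxS* is OFF.
NolT is produced constitutively and is active.
With repressor NolT bound, *quvR* is not transcribed.
→ *quvR* is OFF.
Rhamnulose is absent, so NerC is inactive.
OxaV is produced constitutively and is active.
No repressor is bound and OxaV is active, so *zorY* is transcribed.
→ *zorY* is ON.
1 of the 3 genes is transcribed.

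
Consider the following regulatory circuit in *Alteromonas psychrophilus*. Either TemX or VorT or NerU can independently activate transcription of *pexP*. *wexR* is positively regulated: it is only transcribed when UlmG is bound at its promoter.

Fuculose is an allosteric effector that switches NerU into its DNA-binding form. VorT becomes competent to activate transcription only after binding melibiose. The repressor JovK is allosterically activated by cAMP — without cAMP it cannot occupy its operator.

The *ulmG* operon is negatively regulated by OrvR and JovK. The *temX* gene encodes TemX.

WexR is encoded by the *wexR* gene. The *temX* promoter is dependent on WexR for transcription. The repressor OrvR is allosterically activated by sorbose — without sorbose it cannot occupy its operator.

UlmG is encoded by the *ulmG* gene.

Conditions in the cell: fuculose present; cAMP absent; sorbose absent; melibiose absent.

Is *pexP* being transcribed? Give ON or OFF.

Sorbose is absent, so OrvR is inactive.
cAMP is absent, so JovK is inactive.
With no repressor bound, *ulmG* is transcribed.
So UlmG is produced and active.
No repressor is bound and UlmG is active, so *wexR* is transcribed.
So WexR is produced and active.
No repressor is bound and WexR is active, so *temX* is transcribed.
So TemX is produced and active.
Melibiose is absent, so VorT is inactive.
Fuculose is present, so NerU is active.
Activator TemX is present, so *pexP* is transcribed.

ON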